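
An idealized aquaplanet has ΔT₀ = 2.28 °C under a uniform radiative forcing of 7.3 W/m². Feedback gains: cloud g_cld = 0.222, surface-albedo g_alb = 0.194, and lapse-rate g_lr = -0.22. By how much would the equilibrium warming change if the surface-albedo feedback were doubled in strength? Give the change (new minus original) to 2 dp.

Original: g = 0.196, ΔT = 2.28/(1−0.196) = 2.8358 °C.
With doubled surface-albedo: g' = 0.39, ΔT' = 2.28/(1−0.39) = 3.7377 °C.
Change = 3.7377 − 2.8358 = 0.90 °C.

0.90 °C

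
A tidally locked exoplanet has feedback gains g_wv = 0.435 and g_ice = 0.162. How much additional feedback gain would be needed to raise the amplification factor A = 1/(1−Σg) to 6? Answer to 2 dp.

0.24

Current total gain = 0.597.
Target gain for A = 6: g* = 1 − 1/6 = 0.8333.
Additional gain needed = 0.8333 − 0.597 = 0.24.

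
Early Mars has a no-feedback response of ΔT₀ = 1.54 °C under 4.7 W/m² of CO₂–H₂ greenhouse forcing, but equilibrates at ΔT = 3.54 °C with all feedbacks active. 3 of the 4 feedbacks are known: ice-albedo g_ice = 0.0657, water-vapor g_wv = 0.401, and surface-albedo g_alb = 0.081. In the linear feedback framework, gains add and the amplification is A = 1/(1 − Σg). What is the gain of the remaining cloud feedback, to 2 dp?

0.02

Amplification A = ΔT/ΔT₀ = 3.54/1.54 = 2.299.
Total gain g = 1 − 1/A = 1 − 1/2.299 = 0.565.
Known gains sum to 0.0657 + 0.401 + 0.081 = 0.5477.
g_cld = 0.565 − 0.5477 = 0.02.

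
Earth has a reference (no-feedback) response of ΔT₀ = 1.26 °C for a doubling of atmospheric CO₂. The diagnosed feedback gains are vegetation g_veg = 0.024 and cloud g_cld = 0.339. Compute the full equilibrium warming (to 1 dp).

2.0 °C

Total gain g = 0.024 + 0.339 = 0.363.
Amplification A = 1/(1 − 0.363) = 1.57.
ΔT = 1.26 × 1.57 = 2.0 °C.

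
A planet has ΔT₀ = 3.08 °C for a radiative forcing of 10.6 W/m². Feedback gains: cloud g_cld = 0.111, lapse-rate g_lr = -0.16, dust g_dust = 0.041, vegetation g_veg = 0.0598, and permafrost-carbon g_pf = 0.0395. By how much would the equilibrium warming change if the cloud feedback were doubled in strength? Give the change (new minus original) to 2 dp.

0.47 °C

Original: g = 0.0913, ΔT = 3.08/(1−0.0913) = 3.3895 °C.
With doubled cloud: g' = 0.2023, ΔT' = 3.08/(1−0.2023) = 3.8611 °C.
Change = 3.8611 − 3.3895 = 0.47 °C.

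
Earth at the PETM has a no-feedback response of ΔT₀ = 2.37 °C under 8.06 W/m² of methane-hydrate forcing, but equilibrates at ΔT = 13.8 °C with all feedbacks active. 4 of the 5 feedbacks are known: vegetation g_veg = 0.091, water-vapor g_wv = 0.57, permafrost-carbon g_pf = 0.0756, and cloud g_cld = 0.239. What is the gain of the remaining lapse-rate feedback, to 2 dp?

-0.15

Amplification A = ΔT/ΔT₀ = 13.8/2.37 = 5.823.
Total gain g = 1 − 1/A = 1 − 1/5.823 = 0.8283.
Known gains sum to 0.091 + 0.57 + 0.0756 + 0.239 = 0.9756.
g_lr = 0.8283 − 0.9756 = -0.15.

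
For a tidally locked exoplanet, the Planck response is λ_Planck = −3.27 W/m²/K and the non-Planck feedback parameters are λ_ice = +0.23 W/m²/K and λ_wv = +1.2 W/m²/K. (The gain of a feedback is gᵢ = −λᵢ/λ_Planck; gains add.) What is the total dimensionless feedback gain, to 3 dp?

0.437

Convert to gains: g_ice = 0.23/3.27 = 0.07034; g_wv = 1.2/3.27 = 0.367.
Total gain g = 0.43734.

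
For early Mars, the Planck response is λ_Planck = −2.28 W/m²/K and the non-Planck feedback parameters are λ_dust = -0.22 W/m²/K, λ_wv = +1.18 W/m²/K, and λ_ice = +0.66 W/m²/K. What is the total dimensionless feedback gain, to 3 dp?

Convert to gains: g_dust = -0.22/2.28 = -0.09649; g_wv = 1.18/2.28 = 0.5175; g_ice = 0.66/2.28 = 0.2895.
Total gain g = 0.71051.

0.711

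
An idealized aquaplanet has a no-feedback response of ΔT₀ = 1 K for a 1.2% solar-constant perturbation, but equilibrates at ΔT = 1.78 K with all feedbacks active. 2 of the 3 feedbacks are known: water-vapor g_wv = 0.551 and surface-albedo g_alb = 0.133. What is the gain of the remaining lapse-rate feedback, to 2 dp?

-0.25

Amplification A = ΔT/ΔT₀ = 1.78/1 = 1.78.
Total gain g = 1 − 1/A = 1 − 1/1.78 = 0.4382.
Known gains sum to 0.551 + 0.133 = 0.684.
g_lr = 0.4382 − 0.684 = -0.25.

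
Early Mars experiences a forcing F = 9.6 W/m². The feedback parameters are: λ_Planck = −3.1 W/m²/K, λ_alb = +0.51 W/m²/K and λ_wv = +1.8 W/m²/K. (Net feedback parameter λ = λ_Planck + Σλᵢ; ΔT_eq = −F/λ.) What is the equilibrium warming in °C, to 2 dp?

12.15 °C

Net feedback parameter λ = (−3.1) + (+0.51) + (+1.8) = -0.79 W/m²/K.
ΔT = −F/λ = −9.6/(-0.79) = 12.15 °C.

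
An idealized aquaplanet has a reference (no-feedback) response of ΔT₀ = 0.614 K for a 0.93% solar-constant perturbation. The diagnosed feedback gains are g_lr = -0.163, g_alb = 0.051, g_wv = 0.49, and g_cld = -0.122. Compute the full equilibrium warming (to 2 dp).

0.83 K

Total gain g = -0.163 + 0.051 + 0.49 − 0.122 = 0.256.
Amplification A = 1/(1 − 0.256) = 1.344.
ΔT = 0.614 × 1.344 = 0.83 K.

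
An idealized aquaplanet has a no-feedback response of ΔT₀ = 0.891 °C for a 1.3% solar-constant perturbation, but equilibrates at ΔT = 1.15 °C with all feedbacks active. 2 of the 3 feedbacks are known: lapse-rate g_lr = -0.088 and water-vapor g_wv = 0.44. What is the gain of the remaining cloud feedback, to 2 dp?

-0.13

Amplification A = ΔT/ΔT₀ = 1.15/0.891 = 1.291.
Total gain g = 1 − 1/A = 1 − 1/1.291 = 0.2254.
Known gains sum to -0.088 + 0.44 = 0.352.
g_cld = 0.2254 − 0.352 = -0.13.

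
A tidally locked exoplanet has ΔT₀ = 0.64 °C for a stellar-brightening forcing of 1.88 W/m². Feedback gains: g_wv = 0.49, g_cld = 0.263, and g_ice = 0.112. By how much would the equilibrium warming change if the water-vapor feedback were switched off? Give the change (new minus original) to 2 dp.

-3.72 °C

Original: g = 0.865, ΔT = 0.64/(1−0.865) = 4.7407 °C.
Without water-vapor: g' = 0.375, ΔT' = 0.64/(1−0.375) = 1.0240 °C.
Change = 1.0240 − 4.7407 = -3.72 °C.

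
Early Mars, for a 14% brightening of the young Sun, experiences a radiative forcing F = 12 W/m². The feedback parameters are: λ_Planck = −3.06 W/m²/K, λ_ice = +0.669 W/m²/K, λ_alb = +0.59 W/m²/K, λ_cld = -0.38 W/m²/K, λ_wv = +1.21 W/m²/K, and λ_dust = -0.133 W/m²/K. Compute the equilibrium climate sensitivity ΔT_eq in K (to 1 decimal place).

Net feedback parameter λ = (−3.06) + (+0.669) + (+0.59) + (-0.38) + (+1.21) + (-0.133) = -1.104 W/m²/K.
ΔT = −F/λ = −12/(-1.104) = 10.9 K.

10.9 K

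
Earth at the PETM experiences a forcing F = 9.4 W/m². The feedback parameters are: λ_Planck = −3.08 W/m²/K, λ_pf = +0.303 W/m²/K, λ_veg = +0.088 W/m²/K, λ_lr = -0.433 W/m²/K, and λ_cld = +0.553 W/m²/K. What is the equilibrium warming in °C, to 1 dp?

Net feedback parameter λ = (−3.08) + (+0.303) + (+0.088) + (-0.433) + (+0.553) = -2.569 W/m²/K.
ΔT = −F/λ = −9.4/(-2.569) = 3.7 °C.

3.7 °C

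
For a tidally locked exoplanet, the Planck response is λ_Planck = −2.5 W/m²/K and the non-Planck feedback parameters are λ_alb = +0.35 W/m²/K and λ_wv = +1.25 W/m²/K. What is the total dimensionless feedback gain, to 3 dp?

Convert to gains: g_alb = 0.35/2.5 = 0.14; g_wv = 1.25/2.5 = 0.5.
Total gain g = 0.64.

0.640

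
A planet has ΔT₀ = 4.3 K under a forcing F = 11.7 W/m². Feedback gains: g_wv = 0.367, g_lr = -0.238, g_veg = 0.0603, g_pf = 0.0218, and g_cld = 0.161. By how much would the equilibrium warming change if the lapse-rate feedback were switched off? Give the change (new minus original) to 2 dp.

Original: g = 0.3721, ΔT = 4.3/(1−0.3721) = 6.8482 K.
Without lapse-rate: g' = 0.6101, ΔT' = 4.3/(1−0.6101) = 11.0285 K.
Change = 11.0285 − 6.8482 = 4.18 K.

4.18 K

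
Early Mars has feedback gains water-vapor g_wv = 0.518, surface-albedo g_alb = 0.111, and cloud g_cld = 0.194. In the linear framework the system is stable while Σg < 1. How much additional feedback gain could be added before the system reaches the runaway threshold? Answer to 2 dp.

0.18

Current total gain = 0.518 + 0.111 + 0.194 = 0.823.
Margin to runaway = 1 − 0.823 = 0.18.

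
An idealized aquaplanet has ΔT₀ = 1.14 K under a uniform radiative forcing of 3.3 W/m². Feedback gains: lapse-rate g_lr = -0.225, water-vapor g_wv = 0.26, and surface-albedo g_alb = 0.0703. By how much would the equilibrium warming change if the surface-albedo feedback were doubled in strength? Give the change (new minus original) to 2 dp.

Original: g = 0.1053, ΔT = 1.14/(1−0.1053) = 1.2742 K.
With doubled surface-albedo: g' = 0.1756, ΔT' = 1.14/(1−0.1756) = 1.3828 K.
Change = 1.3828 − 1.2742 = 0.11 K.

0.11 K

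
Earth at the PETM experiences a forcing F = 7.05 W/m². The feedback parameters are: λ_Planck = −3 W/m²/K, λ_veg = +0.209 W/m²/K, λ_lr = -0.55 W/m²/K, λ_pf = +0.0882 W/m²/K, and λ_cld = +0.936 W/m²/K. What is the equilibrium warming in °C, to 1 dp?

3.0 °C

Net feedback parameter λ = (−3) + (+0.209) + (-0.55) + (+0.0882) + (+0.936) = -2.3168 W/m²/K.
ΔT = −F/λ = −7.05/(-2.3168) = 3.0 °C.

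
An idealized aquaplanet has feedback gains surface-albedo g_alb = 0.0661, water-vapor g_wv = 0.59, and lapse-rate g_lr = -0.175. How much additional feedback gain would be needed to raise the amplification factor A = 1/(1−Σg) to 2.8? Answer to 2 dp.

Current total gain = 0.4811.
Target gain for A = 2.8: g* = 1 − 1/2.8 = 0.6429.
Additional gain needed = 0.6429 − 0.4811 = 0.16.

0.16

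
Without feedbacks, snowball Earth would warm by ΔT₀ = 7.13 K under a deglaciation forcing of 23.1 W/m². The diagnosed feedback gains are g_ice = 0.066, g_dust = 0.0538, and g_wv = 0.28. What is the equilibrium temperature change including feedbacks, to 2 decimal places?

11.88 K

Total gain g = 0.066 + 0.0538 + 0.28 = 0.3998.
Amplification A = 1/(1 − 0.3998) = 1.666.
ΔT = 7.13 × 1.666 = 11.88 K.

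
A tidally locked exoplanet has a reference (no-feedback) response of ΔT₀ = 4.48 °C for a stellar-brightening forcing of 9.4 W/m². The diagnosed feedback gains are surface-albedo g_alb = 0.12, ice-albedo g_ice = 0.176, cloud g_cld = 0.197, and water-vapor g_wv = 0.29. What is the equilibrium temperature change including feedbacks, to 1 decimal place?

Total gain g = 0.12 + 0.176 + 0.197 + 0.29 = 0.783.
Amplification A = 1/(1 − 0.783) = 4.608.
ΔT = 4.48 × 4.608 = 20.6 °C.

20.6 °C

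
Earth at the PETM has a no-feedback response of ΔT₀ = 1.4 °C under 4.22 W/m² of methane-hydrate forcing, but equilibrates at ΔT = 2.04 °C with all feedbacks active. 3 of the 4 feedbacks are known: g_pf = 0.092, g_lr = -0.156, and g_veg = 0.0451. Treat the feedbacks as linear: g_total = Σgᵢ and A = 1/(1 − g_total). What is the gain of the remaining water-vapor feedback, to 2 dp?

0.33

Amplification A = ΔT/ΔT₀ = 2.04/1.4 = 1.457.
Total gain g = 1 − 1/A = 1 − 1/1.457 = 0.3137.
Known gains sum to 0.092 − 0.156 + 0.0451 = -0.0189.
g_wv = 0.3137 + 0.0189 = 0.33.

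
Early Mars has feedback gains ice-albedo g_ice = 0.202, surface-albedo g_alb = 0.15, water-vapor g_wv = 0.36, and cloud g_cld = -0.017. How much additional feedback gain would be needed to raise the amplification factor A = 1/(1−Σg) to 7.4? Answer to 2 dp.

Current total gain = 0.695.
Target gain for A = 7.4: g* = 1 − 1/7.4 = 0.8649.
Additional gain needed = 0.8649 − 0.695 = 0.17.

0.17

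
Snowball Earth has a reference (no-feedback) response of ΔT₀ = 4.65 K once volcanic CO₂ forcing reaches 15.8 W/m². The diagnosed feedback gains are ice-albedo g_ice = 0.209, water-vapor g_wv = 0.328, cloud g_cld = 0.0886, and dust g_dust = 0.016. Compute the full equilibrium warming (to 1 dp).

13.0 K

Total gain g = 0.209 + 0.328 + 0.0886 + 0.016 = 0.6416.
Amplification A = 1/(1 − 0.6416) = 2.79.
ΔT = 4.65 × 2.79 = 13.0 K.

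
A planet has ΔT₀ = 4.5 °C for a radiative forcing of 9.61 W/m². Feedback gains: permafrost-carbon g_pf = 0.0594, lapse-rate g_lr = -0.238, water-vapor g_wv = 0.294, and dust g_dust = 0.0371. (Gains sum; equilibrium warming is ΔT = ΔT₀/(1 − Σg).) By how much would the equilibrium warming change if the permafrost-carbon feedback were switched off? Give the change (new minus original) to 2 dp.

Original: g = 0.1525, ΔT = 4.5/(1−0.1525) = 5.3097 °C.
Without permafrost-carbon: g' = 0.0931, ΔT' = 4.5/(1−0.0931) = 4.9620 °C.
Change = 4.9620 − 5.3097 = -0.35 °C.

-0.35 °C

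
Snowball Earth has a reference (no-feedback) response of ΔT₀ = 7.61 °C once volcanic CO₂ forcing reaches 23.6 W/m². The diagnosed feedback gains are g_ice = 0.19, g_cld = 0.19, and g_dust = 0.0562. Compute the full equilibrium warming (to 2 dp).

Total gain g = 0.19 + 0.19 + 0.0562 = 0.4362.
Amplification A = 1/(1 − 0.4362) = 1.774.
ΔT = 7.61 × 1.774 = 13.50 °C.

13.50 °C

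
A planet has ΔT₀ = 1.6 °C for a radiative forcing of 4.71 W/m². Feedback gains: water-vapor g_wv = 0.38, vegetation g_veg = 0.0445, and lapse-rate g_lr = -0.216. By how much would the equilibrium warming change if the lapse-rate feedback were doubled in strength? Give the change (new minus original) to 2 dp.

-0.43 °C

Original: g = 0.2085, ΔT = 1.6/(1−0.2085) = 2.0215 °C.
With doubled lapse-rate: g' = -0.0075, ΔT' = 1.6/(1+0.0075) = 1.5881 °C.
Change = 1.5881 − 2.0215 = -0.43 °C.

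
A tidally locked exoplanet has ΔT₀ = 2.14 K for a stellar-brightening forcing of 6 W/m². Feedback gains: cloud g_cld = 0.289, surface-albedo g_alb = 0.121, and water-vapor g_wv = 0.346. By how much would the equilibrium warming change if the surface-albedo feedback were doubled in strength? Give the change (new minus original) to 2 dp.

Original: g = 0.756, ΔT = 2.14/(1−0.756) = 8.7705 K.
With doubled surface-albedo: g' = 0.877, ΔT' = 2.14/(1−0.877) = 17.3984 K.
Change = 17.3984 − 8.7705 = 8.63 K.

8.63 K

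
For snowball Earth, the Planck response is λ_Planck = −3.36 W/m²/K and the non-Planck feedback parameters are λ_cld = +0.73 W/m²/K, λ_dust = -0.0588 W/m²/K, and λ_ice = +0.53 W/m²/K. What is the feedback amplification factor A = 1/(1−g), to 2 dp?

1.56

Convert to gains: g_cld = 0.73/3.36 = 0.2173; g_dust = -0.0588/3.36 = -0.0175; g_ice = 0.53/3.36 = 0.1577.
Total gain g = 0.3575.
A = 1/(1 − 0.3575) = 1.56.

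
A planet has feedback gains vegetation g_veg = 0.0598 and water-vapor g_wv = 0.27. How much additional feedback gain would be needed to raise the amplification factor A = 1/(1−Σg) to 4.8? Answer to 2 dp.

0.46

Current total gain = 0.3298.
Target gain for A = 4.8: g* = 1 − 1/4.8 = 0.7917.
Additional gain needed = 0.7917 − 0.3298 = 0.46.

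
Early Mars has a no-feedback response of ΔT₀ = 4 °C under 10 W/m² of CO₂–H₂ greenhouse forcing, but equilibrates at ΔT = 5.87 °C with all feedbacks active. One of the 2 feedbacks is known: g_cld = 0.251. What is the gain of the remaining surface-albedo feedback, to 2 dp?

0.07

Amplification A = ΔT/ΔT₀ = 5.87/4 = 1.468.
Total gain g = 1 − 1/A = 1 − 1/1.468 = 0.3188.
The known gain is 0.251.
g_alb = 0.3188 − 0.251 = 0.07.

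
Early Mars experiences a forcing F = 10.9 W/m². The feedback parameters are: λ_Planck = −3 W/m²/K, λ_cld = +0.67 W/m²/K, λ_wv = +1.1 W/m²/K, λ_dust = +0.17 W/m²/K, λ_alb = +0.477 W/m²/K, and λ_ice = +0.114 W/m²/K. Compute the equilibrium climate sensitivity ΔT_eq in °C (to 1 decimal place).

Net feedback parameter λ = (−3) + (+0.67) + (+1.1) + (+0.17) + (+0.477) + (+0.114) = -0.469 W/m²/K.
ΔT = −F/λ = −10.9/(-0.469) = 23.2 °C.

23.2 °C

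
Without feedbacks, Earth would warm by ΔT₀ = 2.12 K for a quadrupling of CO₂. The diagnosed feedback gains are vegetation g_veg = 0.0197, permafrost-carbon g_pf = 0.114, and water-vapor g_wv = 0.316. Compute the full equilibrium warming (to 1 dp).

3.9 K

Total gain g = 0.0197 + 0.114 + 0.316 = 0.4497.
Amplification A = 1/(1 − 0.4497) = 1.817.
ΔT = 2.12 × 1.817 = 3.9 K.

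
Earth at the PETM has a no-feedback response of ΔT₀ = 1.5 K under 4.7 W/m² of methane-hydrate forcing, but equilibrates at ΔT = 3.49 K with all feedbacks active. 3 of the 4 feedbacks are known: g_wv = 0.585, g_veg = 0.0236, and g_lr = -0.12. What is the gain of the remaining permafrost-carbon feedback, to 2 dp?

Amplification A = ΔT/ΔT₀ = 3.49/1.5 = 2.327.
Total gain g = 1 − 1/A = 1 − 1/2.327 = 0.5703.
Known gains sum to 0.585 + 0.0236 − 0.12 = 0.4886.
g_pf = 0.5703 − 0.4886 = 0.08.

0.08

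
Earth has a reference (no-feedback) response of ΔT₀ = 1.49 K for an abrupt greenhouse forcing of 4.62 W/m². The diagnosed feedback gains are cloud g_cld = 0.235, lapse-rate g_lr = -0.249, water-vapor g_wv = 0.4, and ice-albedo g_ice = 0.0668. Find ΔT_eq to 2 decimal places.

2.72 K

Total gain g = 0.235 − 0.249 + 0.4 + 0.0668 = 0.4528.
Amplification A = 1/(1 − 0.4528) = 1.827.
ΔT = 1.49 × 1.827 = 2.72 K.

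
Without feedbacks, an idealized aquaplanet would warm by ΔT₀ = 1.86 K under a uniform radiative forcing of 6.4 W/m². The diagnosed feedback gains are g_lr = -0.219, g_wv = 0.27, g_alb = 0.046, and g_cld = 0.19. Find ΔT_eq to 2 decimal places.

2.61 K

Total gain g = -0.219 + 0.27 + 0.046 + 0.19 = 0.287.
Amplification A = 1/(1 − 0.287) = 1.403.
ΔT = 1.86 × 1.403 = 2.61 K.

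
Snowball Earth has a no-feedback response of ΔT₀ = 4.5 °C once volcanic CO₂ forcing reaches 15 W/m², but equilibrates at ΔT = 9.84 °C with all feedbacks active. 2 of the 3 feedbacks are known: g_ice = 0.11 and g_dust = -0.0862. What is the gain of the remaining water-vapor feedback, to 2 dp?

0.52

Amplification A = ΔT/ΔT₀ = 9.84/4.5 = 2.187.
Total gain g = 1 − 1/A = 1 − 1/2.187 = 0.5428.
Known gains sum to 0.11 − 0.0862 = 0.0238.
g_wv = 0.5428 − 0.0238 = 0.52.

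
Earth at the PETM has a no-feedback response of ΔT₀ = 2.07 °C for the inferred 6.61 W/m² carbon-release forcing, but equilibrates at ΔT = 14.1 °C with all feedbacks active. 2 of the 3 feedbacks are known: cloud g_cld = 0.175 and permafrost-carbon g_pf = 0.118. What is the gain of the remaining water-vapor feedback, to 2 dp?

0.56

Amplification A = ΔT/ΔT₀ = 14.1/2.07 = 6.812.
Total gain g = 1 − 1/A = 1 − 1/6.812 = 0.8532.
Known gains sum to 0.175 + 0.118 = 0.293.
g_wv = 0.8532 − 0.293 = 0.56.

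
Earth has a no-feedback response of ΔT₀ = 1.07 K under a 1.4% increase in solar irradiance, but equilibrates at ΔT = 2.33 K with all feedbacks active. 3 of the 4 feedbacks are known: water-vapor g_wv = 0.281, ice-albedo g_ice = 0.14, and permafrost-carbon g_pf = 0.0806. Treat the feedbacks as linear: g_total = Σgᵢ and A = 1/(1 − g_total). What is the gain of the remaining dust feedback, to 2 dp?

Amplification A = ΔT/ΔT₀ = 2.33/1.07 = 2.178.
Total gain g = 1 − 1/A = 1 − 1/2.178 = 0.5409.
Known gains sum to 0.281 + 0.14 + 0.0806 = 0.5016.
g_dust = 0.5409 − 0.5016 = 0.04.

0.04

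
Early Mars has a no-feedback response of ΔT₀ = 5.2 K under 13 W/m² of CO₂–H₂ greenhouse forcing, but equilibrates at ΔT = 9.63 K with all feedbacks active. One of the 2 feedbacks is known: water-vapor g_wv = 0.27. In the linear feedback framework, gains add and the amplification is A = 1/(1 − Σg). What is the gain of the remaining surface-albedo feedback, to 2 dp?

Amplification A = ΔT/ΔT₀ = 9.63/5.2 = 1.852.
Total gain g = 1 − 1/A = 1 − 1/1.852 = 0.46.
The known gain is 0.27.
g_alb = 0.46 − 0.27 = 0.19.

0.19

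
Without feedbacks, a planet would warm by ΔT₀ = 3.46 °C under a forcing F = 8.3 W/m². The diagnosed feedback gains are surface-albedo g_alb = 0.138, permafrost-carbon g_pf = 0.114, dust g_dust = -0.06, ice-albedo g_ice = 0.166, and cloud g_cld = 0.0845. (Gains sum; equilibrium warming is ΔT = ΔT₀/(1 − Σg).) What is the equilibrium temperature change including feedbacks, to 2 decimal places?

Total gain g = 0.138 + 0.114 − 0.06 + 0.166 + 0.0845 = 0.4425.
Amplification A = 1/(1 − 0.4425) = 1.794.
ΔT = 3.46 × 1.794 = 6.21 °C.

6.21 °C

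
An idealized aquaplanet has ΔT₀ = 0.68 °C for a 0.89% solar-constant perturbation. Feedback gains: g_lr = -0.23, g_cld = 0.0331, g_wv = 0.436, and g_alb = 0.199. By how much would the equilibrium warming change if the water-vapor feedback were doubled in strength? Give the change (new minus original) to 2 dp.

Original: g = 0.4381, ΔT = 0.68/(1−0.4381) = 1.2102 °C.
With doubled water-vapor: g' = 0.8741, ΔT' = 0.68/(1−0.8741) = 5.4011 °C.
Change = 5.4011 − 1.2102 = 4.19 °C.

4.19 °C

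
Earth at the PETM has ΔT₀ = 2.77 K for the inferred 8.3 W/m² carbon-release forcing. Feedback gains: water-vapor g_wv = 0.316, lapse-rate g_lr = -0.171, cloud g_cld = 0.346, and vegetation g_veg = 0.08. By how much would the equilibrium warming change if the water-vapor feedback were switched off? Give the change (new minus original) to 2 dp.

-2.74 K

Original: g = 0.571, ΔT = 2.77/(1−0.571) = 6.4569 K.
Without water-vapor: g' = 0.255, ΔT' = 2.77/(1−0.255) = 3.7181 K.
Change = 3.7181 − 6.4569 = -2.74 K.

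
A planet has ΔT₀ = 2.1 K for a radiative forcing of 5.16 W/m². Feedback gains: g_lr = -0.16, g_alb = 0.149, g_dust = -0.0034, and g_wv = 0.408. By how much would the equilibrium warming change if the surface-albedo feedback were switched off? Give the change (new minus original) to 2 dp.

-0.68 K

Original: g = 0.3936, ΔT = 2.1/(1−0.3936) = 3.4631 K.
Without surface-albedo: g' = 0.2446, ΔT' = 2.1/(1−0.2446) = 2.7800 K.
Change = 2.7800 − 3.4631 = -0.68 K.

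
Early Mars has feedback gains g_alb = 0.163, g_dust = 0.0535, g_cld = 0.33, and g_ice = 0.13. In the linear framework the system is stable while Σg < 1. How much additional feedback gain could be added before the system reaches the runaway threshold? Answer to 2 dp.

0.32

Current total gain = 0.163 + 0.0535 + 0.33 + 0.13 = 0.6765.
Margin to runaway = 1 − 0.6765 = 0.32.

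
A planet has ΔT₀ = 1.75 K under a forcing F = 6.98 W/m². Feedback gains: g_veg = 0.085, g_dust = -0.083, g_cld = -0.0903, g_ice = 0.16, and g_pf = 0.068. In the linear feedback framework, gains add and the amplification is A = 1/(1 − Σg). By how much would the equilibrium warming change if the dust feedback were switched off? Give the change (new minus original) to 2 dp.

0.22 K

Original: g = 0.1397, ΔT = 1.75/(1−0.1397) = 2.0342 K.
Without dust: g' = 0.2227, ΔT' = 1.75/(1−0.2227) = 2.2514 K.
Change = 2.2514 − 2.0342 = 0.22 K.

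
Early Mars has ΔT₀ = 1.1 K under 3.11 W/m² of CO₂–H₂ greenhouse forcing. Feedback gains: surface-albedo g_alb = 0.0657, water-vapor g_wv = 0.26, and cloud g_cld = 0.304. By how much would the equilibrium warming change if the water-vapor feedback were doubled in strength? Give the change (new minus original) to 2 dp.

7.00 K

Original: g = 0.6297, ΔT = 1.1/(1−0.6297) = 2.9706 K.
With doubled water-vapor: g' = 0.8897, ΔT' = 1.1/(1−0.8897) = 9.9728 K.
Change = 9.9728 − 2.9706 = 7.00 K.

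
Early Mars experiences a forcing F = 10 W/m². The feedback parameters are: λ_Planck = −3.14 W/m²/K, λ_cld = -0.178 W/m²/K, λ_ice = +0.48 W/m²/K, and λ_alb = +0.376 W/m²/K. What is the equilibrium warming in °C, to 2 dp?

Net feedback parameter λ = (−3.14) + (-0.178) + (+0.48) + (+0.376) = -2.462 W/m²/K.
ΔT = −F/λ = −10/(-2.462) = 4.06 °C.

4.06 °C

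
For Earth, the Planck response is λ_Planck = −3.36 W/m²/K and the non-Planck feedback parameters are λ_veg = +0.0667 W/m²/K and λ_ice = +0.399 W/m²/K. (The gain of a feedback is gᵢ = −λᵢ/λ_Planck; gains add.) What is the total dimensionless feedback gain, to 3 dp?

0.139

Convert to gains: g_veg = 0.0667/3.36 = 0.01985; g_ice = 0.399/3.36 = 0.1188.
Total gain g = 0.13865.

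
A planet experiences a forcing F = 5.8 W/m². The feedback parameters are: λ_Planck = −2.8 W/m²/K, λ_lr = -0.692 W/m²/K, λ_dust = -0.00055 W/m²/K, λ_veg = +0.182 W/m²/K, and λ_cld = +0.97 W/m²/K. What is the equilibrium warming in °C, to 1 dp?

Net feedback parameter λ = (−2.8) + (-0.692) + (-0.00055) + (+0.182) + (+0.97) = -2.34055 W/m²/K.
ΔT = −F/λ = −5.8/(-2.34055) = 2.5 °C.

2.5 °C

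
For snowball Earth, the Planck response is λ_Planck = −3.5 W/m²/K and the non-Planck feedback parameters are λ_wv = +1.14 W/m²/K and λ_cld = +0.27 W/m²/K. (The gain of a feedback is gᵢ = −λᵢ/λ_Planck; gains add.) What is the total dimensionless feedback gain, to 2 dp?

0.40

Convert to gains: g_wv = 1.14/3.5 = 0.3257; g_cld = 0.27/3.5 = 0.07714.
Total gain g = 0.40284.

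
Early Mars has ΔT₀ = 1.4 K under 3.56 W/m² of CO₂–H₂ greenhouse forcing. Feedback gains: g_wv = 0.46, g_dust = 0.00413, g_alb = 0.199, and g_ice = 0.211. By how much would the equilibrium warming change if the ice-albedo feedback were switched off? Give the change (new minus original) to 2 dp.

-6.97 K

Original: g = 0.87413, ΔT = 1.4/(1−0.87413) = 11.1226 K.
Without ice-albedo: g' = 0.66313, ΔT' = 1.4/(1−0.66313) = 4.1559 K.
Change = 4.1559 − 11.1226 = -6.97 K.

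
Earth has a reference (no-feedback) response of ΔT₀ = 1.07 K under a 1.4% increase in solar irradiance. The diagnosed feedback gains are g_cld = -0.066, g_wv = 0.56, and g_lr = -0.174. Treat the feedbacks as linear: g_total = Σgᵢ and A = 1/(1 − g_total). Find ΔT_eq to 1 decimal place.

Total gain g = -0.066 + 0.56 − 0.174 = 0.32.
Amplification A = 1/(1 − 0.32) = 1.471.
ΔT = 1.07 × 1.471 = 1.6 K.

1.6 K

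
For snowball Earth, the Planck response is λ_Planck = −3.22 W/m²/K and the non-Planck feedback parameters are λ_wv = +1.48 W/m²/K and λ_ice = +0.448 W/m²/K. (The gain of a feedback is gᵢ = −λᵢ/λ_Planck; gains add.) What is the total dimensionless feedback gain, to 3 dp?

0.599

Convert to gains: g_wv = 1.48/3.22 = 0.4596; g_ice = 0.448/3.22 = 0.1391.
Total gain g = 0.5987.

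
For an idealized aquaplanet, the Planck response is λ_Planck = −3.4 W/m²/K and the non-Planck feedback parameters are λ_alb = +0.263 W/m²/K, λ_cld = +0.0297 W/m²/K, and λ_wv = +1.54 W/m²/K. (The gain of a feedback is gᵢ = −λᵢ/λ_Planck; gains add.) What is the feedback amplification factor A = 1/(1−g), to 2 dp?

Convert to gains: g_alb = 0.263/3.4 = 0.07735; g_cld = 0.0297/3.4 = 0.008735; g_wv = 1.54/3.4 = 0.4529.
Total gain g = 0.538985.
A = 1/(1 − 0.538985) = 2.17.

2.17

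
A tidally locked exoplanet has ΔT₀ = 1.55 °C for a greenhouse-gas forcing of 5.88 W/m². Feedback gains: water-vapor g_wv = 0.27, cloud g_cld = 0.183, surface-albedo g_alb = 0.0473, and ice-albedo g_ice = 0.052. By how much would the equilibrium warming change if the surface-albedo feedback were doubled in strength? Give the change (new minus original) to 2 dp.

0.41 °C

Original: g = 0.5523, ΔT = 1.55/(1−0.5523) = 3.4621 °C.
With doubled surface-albedo: g' = 0.5996, ΔT' = 1.55/(1−0.5996) = 3.8711 °C.
Change = 3.8711 − 3.4621 = 0.41 °C.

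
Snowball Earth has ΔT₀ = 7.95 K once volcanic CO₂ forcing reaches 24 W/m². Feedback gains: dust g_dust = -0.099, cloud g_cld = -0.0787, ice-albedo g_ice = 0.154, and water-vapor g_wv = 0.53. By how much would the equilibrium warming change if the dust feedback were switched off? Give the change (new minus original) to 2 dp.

4.04 K

Original: g = 0.5063, ΔT = 7.95/(1−0.5063) = 16.1029 K.
Without dust: g' = 0.6053, ΔT' = 7.95/(1−0.6053) = 20.1419 K.
Change = 20.1419 − 16.1029 = 4.04 K.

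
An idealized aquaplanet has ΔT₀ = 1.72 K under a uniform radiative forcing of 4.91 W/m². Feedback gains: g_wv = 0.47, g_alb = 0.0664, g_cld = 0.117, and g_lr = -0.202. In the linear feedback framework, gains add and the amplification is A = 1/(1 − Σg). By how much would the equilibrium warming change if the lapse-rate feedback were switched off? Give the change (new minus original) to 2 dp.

1.83 K

Original: g = 0.4514, ΔT = 1.72/(1−0.4514) = 3.1353 K.
Without lapse-rate: g' = 0.6534, ΔT' = 1.72/(1−0.6534) = 4.9625 K.
Change = 4.9625 − 3.1353 = 1.83 K.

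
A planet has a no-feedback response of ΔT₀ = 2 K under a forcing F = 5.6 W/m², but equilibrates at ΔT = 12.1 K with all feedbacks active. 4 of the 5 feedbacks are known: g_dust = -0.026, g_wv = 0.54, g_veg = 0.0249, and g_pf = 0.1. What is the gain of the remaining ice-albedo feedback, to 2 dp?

Amplification A = ΔT/ΔT₀ = 12.1/2 = 6.05.
Total gain g = 1 − 1/A = 1 − 1/6.05 = 0.8347.
Known gains sum to -0.026 + 0.54 + 0.0249 + 0.1 = 0.6389.
g_ice = 0.8347 − 0.6389 = 0.20.

0.20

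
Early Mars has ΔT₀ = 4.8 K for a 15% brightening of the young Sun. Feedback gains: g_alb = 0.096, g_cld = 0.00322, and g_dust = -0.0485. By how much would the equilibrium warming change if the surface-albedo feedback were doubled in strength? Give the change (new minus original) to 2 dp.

Original: g = 0.05072, ΔT = 4.8/(1−0.05072) = 5.0565 K.
With doubled surface-albedo: g' = 0.14672, ΔT' = 4.8/(1−0.14672) = 5.6254 K.
Change = 5.6254 − 5.0565 = 0.57 K.

0.57 K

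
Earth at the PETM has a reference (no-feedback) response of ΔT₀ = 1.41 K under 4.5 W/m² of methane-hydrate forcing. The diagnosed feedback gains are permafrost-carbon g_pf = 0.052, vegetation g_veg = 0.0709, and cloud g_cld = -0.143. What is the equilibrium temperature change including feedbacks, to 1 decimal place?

Total gain g = 0.052 + 0.0709 − 0.143 = -0.0201.
Amplification A = 1/(1 + 0.0201) = 0.9803.
ΔT = 1.41 × 0.9803 = 1.4 K.

1.4 K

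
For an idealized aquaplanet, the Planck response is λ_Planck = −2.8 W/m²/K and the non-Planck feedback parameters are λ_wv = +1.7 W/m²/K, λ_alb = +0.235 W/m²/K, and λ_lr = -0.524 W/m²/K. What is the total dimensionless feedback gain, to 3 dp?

Convert to gains: g_wv = 1.7/2.8 = 0.6071; g_alb = 0.235/2.8 = 0.08393; g_lr = -0.524/2.8 = -0.1871.
Total gain g = 0.50393.

0.504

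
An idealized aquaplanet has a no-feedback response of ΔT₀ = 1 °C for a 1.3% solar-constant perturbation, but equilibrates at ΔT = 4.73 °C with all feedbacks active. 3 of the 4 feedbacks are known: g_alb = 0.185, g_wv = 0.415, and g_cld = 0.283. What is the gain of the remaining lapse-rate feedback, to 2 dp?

-0.09

Amplification A = ΔT/ΔT₀ = 4.73/1 = 4.73.
Total gain g = 1 − 1/A = 1 − 1/4.73 = 0.7886.
Known gains sum to 0.185 + 0.415 + 0.283 = 0.883.
g_lr = 0.7886 − 0.883 = -0.09.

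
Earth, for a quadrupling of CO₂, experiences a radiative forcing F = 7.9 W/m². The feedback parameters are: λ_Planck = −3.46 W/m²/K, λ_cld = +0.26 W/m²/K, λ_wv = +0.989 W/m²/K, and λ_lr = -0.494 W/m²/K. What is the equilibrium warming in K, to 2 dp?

Net feedback parameter λ = (−3.46) + (+0.26) + (+0.989) + (-0.494) = -2.705 W/m²/K.
ΔT = −F/λ = −7.9/(-2.705) = 2.92 K.

2.92 K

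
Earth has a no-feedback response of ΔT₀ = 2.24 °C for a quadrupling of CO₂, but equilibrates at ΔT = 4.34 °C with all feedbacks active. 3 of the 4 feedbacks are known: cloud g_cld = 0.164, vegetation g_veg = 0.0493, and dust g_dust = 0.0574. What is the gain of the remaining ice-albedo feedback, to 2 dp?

0.21

Amplification A = ΔT/ΔT₀ = 4.34/2.24 = 1.937.
Total gain g = 1 − 1/A = 1 − 1/1.937 = 0.4837.
Known gains sum to 0.164 + 0.0493 + 0.0574 = 0.2707.
g_ice = 0.4837 − 0.2707 = 0.21.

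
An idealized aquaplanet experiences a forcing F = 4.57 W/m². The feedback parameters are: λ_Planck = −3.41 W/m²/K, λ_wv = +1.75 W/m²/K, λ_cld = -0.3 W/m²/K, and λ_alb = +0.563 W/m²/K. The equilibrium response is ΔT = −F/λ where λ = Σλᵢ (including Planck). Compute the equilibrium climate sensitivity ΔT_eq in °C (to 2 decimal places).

Net feedback parameter λ = (−3.41) + (+1.75) + (-0.3) + (+0.563) = -1.397 W/m²/K.
ΔT = −F/λ = −4.57/(-1.397) = 3.27 °C.

3.27 °C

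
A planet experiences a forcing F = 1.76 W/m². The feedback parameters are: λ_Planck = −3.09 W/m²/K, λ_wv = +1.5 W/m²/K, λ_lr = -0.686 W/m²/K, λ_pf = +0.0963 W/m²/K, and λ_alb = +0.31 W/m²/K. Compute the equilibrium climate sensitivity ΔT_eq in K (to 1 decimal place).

Net feedback parameter λ = (−3.09) + (+1.5) + (-0.686) + (+0.0963) + (+0.31) = -1.8697 W/m²/K.
ΔT = −F/λ = −1.76/(-1.8697) = 0.9 K.

0.9 K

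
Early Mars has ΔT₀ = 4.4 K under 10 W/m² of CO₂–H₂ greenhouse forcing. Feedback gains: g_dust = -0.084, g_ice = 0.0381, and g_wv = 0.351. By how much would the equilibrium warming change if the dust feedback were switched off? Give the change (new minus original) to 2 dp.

0.87 K

Original: g = 0.3051, ΔT = 4.4/(1−0.3051) = 6.3318 K.
Without dust: g' = 0.3891, ΔT' = 4.4/(1−0.3891) = 7.2025 K.
Change = 7.2025 − 6.3318 = 0.87 K.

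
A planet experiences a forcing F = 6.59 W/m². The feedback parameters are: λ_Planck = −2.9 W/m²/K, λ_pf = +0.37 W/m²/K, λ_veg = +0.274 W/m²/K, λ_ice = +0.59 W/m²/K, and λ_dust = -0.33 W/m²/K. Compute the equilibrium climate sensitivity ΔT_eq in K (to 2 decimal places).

3.30 K

Net feedback parameter λ = (−2.9) + (+0.37) + (+0.274) + (+0.59) + (-0.33) = -1.996 W/m²/K.
ΔT = −F/λ = −6.59/(-1.996) = 3.30 K.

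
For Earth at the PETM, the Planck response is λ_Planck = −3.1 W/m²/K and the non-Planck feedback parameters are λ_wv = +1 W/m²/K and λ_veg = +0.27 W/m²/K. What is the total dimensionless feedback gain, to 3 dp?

0.410

Convert to gains: g_wv = 1/3.1 = 0.3226; g_veg = 0.27/3.1 = 0.0871.
Total gain g = 0.4097.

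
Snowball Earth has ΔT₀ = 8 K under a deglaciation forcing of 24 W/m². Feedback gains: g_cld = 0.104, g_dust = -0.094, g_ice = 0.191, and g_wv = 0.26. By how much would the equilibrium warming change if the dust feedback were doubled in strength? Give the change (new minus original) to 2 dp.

Original: g = 0.461, ΔT = 8/(1−0.461) = 14.8423 K.
With doubled dust: g' = 0.367, ΔT' = 8/(1−0.367) = 12.6382 K.
Change = 12.6382 − 14.8423 = -2.20 K.

-2.20 K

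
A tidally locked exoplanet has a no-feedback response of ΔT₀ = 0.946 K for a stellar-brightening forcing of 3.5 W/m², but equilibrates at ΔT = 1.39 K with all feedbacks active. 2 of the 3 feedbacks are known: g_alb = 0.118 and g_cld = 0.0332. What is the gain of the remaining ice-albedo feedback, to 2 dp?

Amplification A = ΔT/ΔT₀ = 1.39/0.946 = 1.469.
Total gain g = 1 − 1/A = 1 − 1/1.469 = 0.3193.
Known gains sum to 0.118 + 0.0332 = 0.1512.
g_ice = 0.3193 − 0.1512 = 0.17.

0.17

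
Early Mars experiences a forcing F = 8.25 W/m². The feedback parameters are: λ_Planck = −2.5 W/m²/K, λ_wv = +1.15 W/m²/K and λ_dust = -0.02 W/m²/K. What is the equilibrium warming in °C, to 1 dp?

6.0 °C

Net feedback parameter λ = (−2.5) + (+1.15) + (-0.02) = -1.37 W/m²/K.
ΔT = −F/λ = −8.25/(-1.37) = 6.0 °C.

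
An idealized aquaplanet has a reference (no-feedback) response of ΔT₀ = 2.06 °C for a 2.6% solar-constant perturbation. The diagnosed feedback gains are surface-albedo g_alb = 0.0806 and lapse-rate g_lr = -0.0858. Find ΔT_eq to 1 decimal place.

Total gain g = 0.0806 − 0.0858 = -0.0052.
Amplification A = 1/(1 + 0.0052) = 0.9948.
ΔT = 2.06 × 0.9948 = 2.0 °C.

2.0 °C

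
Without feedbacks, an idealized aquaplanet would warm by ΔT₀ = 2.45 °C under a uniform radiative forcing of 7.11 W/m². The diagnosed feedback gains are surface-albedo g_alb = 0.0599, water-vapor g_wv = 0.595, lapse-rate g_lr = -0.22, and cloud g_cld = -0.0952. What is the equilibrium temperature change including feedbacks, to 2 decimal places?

Total gain g = 0.0599 + 0.595 − 0.22 − 0.0952 = 0.3397.
Amplification A = 1/(1 − 0.3397) = 1.514.
ΔT = 2.45 × 1.514 = 3.71 °C.

3.71 °C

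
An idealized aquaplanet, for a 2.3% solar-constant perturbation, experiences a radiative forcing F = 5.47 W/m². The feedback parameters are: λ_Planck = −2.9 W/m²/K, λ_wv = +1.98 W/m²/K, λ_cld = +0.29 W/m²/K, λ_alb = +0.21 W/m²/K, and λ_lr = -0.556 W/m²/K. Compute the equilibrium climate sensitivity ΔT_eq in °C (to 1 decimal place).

Net feedback parameter λ = (−2.9) + (+1.98) + (+0.29) + (+0.21) + (-0.556) = -0.976 W/m²/K.
ΔT = −F/λ = −5.47/(-0.976) = 5.6 °C.

5.6 °C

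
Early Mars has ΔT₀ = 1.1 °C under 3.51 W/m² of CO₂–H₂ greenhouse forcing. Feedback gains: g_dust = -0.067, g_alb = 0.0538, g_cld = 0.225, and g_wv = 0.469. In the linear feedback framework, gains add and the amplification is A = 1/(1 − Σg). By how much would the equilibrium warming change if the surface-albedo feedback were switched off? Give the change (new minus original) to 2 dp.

Original: g = 0.6808, ΔT = 1.1/(1−0.6808) = 3.4461 °C.
Without surface-albedo: g' = 0.627, ΔT' = 1.1/(1−0.627) = 2.9491 °C.
Change = 2.9491 − 3.4461 = -0.50 °C.

-0.50 °C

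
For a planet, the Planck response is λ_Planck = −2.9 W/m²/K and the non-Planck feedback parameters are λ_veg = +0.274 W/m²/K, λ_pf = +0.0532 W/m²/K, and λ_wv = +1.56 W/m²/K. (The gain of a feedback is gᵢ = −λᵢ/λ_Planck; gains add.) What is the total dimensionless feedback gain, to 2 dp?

0.65

Convert to gains: g_veg = 0.274/2.9 = 0.09448; g_pf = 0.0532/2.9 = 0.01834; g_wv = 1.56/2.9 = 0.5379.
Total gain g = 0.65072.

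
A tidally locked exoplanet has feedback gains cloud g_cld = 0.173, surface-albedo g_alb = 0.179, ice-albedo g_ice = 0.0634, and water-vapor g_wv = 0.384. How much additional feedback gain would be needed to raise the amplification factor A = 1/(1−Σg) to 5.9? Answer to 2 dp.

0.03

Current total gain = 0.7994.
Target gain for A = 5.9: g* = 1 − 1/5.9 = 0.8305.
Additional gain needed = 0.8305 − 0.7994 = 0.03.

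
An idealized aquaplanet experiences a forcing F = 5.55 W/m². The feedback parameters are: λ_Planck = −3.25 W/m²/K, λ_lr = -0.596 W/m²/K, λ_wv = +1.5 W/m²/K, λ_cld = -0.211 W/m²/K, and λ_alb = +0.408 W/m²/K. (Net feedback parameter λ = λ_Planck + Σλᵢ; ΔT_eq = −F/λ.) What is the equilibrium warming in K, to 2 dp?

Net feedback parameter λ = (−3.25) + (-0.596) + (+1.5) + (-0.211) + (+0.408) = -2.149 W/m²/K.
ΔT = −F/λ = −5.55/(-2.149) = 2.58 K.

2.58 K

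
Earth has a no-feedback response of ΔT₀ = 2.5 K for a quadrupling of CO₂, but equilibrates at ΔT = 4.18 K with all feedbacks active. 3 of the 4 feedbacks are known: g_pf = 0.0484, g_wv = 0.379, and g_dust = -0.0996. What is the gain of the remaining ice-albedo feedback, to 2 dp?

0.07

Amplification A = ΔT/ΔT₀ = 4.18/2.5 = 1.672.
Total gain g = 1 − 1/A = 1 − 1/1.672 = 0.4019.
Known gains sum to 0.0484 + 0.379 − 0.0996 = 0.3278.
g_ice = 0.4019 − 0.3278 = 0.07.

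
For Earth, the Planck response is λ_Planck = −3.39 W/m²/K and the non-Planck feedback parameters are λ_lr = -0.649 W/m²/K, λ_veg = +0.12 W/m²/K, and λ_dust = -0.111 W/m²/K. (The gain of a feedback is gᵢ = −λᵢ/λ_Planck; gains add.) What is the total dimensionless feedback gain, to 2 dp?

-0.19

Convert to gains: g_lr = -0.649/3.39 = -0.1914; g_veg = 0.12/3.39 = 0.0354; g_dust = -0.111/3.39 = -0.03274.
Total gain g = -0.18874.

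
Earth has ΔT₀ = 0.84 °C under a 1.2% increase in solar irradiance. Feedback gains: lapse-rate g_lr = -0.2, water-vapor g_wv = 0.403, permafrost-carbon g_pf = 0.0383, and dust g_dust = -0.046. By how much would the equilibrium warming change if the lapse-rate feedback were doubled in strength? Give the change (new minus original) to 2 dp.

-0.21 °C

Original: g = 0.1953, ΔT = 0.84/(1−0.1953) = 1.0439 °C.
With doubled lapse-rate: g' = -0.0047, ΔT' = 0.84/(1+0.0047) = 0.8361 °C.
Change = 0.8361 − 1.0439 = -0.21 °C.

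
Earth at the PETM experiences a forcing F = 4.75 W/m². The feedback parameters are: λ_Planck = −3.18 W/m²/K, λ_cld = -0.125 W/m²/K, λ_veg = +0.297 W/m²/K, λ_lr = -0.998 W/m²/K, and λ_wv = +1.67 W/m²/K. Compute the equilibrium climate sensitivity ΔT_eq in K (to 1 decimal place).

Net feedback parameter λ = (−3.18) + (-0.125) + (+0.297) + (-0.998) + (+1.67) = -2.336 W/m²/K.
ΔT = −F/λ = −4.75/(-2.336) = 2.0 K.

2.0 K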